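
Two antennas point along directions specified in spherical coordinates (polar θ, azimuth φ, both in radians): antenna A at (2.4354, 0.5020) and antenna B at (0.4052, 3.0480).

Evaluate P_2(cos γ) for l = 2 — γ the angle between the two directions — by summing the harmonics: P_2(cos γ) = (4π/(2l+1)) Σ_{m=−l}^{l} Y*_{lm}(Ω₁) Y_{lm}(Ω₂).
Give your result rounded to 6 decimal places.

Addition theorem: P_2(cos γ) = (4π/5) Σ_m Y*_{lm}(Ω₁) Y_{lm}(Ω₂), m = −2…2:
  m=-2: (+0.087343+0.137232i) × (+0.058977+0.011170i) = +0.003618+0.009069i  (running Σ = +0.003618+0.009069i)
  m=-1: (-0.334377-0.183540i) × (-0.278655-0.026156i) = +0.088375+0.059890i  (running Σ = +0.091993+0.068960i)
  m=0: (+0.232325-0.000000i) × (+0.483752+0.000000i) = +0.112388+0.000000i  (running Σ = +0.204381+0.068960i)
  m=1: (+0.334377-0.183540i) × (+0.278655-0.026156i) = +0.088375-0.059890i  (running Σ = +0.292756+0.009069i)
  m=2: (+0.087343-0.137232i) × (+0.058977-0.011170i) = +0.003618-0.009069i  (running Σ = +0.296374+0.000000i)
Accumulated sum +0.296374+0.000000i; after 4π/(2l+1) scaling, +0.744869+0.000000i ⇒ P_2 = 0.744869

0.744869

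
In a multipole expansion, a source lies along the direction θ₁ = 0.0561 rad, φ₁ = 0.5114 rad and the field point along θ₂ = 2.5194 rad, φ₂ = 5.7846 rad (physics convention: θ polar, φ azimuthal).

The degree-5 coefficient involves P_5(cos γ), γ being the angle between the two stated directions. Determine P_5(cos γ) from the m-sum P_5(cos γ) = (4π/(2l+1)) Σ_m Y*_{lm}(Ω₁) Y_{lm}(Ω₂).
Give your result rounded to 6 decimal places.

Summing Y*_{l m}(θ₁,φ₁)·Y_{l m}(θ₂,φ₂) over m ∈ [−5, 5]; prefactor 4π/(2·5+1) = 1.142397:
  m=-5: (-0.000000, 0.000000) × (-0.024872, 0.018855) = (0.000000, -0.000000)  (running Σ = (0.000000, -0.000000))
  m=-4: (-0.000007, 0.000013) × (0.056557, -0.125451) = (0.000001, 0.000002)  (running Σ = (0.000001, 0.000002))
  m=-3: (0.000018, 0.000486) × (0.025379, 0.337570) = (-0.000164, 0.000018)  (running Σ = (-0.000162, 0.000020))
  m=-2: (0.005517, 0.009039) × (-0.249032, -0.385441) = (0.002110, -0.004377)  (running Σ = (0.001948, -0.004358))
  m=-1: (0.123911, 0.069539) × (0.149520, 0.081408) = (0.012866, 0.020485)  (running Σ = (0.014814, 0.016127))
  m=0: (0.913646, -0.000000) × (0.356658, 0.000000) = (0.325859, 0.000000)  (running Σ = (0.340673, 0.016127))
  m=1: (-0.123911, 0.069539) × (-0.149520, 0.081408) = (0.012866, -0.020485)  (running Σ = (0.353539, -0.004358))
  m=2: (0.005517, -0.009039) × (-0.249032, 0.385441) = (0.002110, 0.004377)  (running Σ = (0.355649, 0.000020))
  m=3: (-0.000018, 0.000486) × (-0.025379, 0.337570) = (-0.000164, -0.000018)  (running Σ = (0.355485, 0.000002))
  m=4: (-0.000007, -0.000013) × (0.056557, 0.125451) = (0.000001, -0.000002)  (running Σ = (0.355487, -0.000000))
  m=5: (0.000000, 0.000000) × (0.024872, 0.018855) = (0.000000, 0.000000)  (running Σ = (0.355487, -0.000000))
Accumulated sum (0.355487, -0.000000); after 4π/(2l+1) scaling, (0.406107, -0.000000) ⇒ P_5 = 0.406107

0.406107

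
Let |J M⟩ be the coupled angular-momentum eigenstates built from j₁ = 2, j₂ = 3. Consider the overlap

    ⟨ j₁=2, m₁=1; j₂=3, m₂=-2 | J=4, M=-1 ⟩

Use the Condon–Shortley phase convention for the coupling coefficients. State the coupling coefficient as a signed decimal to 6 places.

j₁+j₂−J=1  J+j₁−j₂=3  J−j₁+j₂=5  j₁+j₂+J+1=10
(j₁±m₁, j₂±m₂, J±M) = (3,1,1,5,3,5)
P² = 6480/7
sum k=0..1:
  [0] +1/48 = 1/48
  [1] −1/720 = -1/720
S = 7/360
C² = P²·S² = 7/20 ; C = +0.591608

+0.591608  (= +√(7/20))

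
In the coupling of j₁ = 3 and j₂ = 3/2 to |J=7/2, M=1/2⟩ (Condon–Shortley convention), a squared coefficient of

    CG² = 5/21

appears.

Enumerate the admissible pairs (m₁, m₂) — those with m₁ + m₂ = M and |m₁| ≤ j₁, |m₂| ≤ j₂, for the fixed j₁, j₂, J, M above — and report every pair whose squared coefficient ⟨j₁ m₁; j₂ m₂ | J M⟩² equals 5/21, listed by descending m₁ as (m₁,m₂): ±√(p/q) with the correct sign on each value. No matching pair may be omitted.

Admissible pairs with m₁+m₂ = M = 1/2: (-1,3/2), (0,1/2), (1,-1/2), (2,-3/2)
  (m₁,m₂)=(2,-3/2): CG² = 5/21, CG = +√(5/21)   ← matches the target
  (m₁,m₂)=(1,-1/2): CG² = 2/7, CG = +√(2/7)
  (m₁,m₂)=(0,1/2): CG² = 2/21, CG = −√(2/21)
  (m₁,m₂)=(-1,3/2): CG² = 8/21, CG = −√(8/21)
Pairs with CG² = 5/21: (2,-3/2): +√(5/21)

(2,-3/2): +√(5/21)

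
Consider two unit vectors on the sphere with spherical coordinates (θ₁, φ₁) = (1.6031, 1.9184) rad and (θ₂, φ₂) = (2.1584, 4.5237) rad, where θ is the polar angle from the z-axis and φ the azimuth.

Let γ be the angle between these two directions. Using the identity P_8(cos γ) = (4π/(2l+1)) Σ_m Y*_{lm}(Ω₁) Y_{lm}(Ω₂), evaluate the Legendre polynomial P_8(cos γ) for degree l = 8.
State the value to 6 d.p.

0.309403

Addition theorem: P_8(cos γ) = (4π/17) Σ_m Y*_{lm}(Ω₁) Y_{lm}(Ω₂), m = −8…8:
  term(m=-8) = -0.02495 - 0.05556j   from Y*(Ω₁)=-0.48024 + 0.18118j, Y(Ω₂)=0.00727 + 0.11843j
  term(m=-7) = 0.01716 + 0.01206j   from Y*(Ω₁)=-0.04316 - 0.05039j, Y(Ω₂)=-0.30632 + 0.07821j
  term(m=-6) = 0.16632 + 0.01269j   from Y*(Ω₁)=-0.18187 + 0.32149j, Y(Ω₂)=-0.19181 - 0.40884j
  term(m=-5) = -0.02030 + 0.01006j   from Y*(Ω₁)=-0.07708 - 0.01301j, Y(Ω₂)=0.23461 - 0.17011j
  term(m=-4) = 0.02466 - 0.03810j   from Y*(Ω₁)=0.05893 + 0.32312j, Y(Ω₂)=-0.10065 - 0.09467j
  term(m=-3) = -0.00116 + 0.03053j   from Y*(Ω₁)=-0.07234 + 0.04219j, Y(Ω₂)=0.19567 - 0.30793j
  term(m=-2) = 0.00710 + 0.01305j   from Y*(Ω₁)=0.23895 + 0.19932j, Y(Ω₂)=0.04437 + 0.01759j
  term(m=-1) = 0.02510 + 0.01492j   from Y*(Ω₁)=-0.02934 + 0.08097j, Y(Ω₂)=0.06360 - 0.33304j
  term(m=+0) = 0.03071 + 0.00000j   from Y*(Ω₁)=0.30616 + 0.00000j, Y(Ω₂)=0.10030 + 0.00000j
  term(m=+1) = 0.02510 - 0.01492j   from Y*(Ω₁)=0.02934 + 0.08097j, Y(Ω₂)=-0.06360 - 0.33304j
  term(m=+2) = 0.00710 - 0.01305j   from Y*(Ω₁)=0.23895 - 0.19932j, Y(Ω₂)=0.04437 - 0.01759j
  term(m=+3) = -0.00116 - 0.03053j   from Y*(Ω₁)=0.07234 + 0.04219j, Y(Ω₂)=-0.19567 - 0.30793j
  term(m=+4) = 0.02466 + 0.03810j   from Y*(Ω₁)=0.05893 - 0.32312j, Y(Ω₂)=-0.10065 + 0.09467j
  term(m=+5) = -0.02030 - 0.01006j   from Y*(Ω₁)=0.07708 - 0.01301j, Y(Ω₂)=-0.23461 - 0.17011j
  term(m=+6) = 0.16632 - 0.01269j   from Y*(Ω₁)=-0.18187 - 0.32149j, Y(Ω₂)=-0.19181 + 0.40884j
  term(m=+7) = 0.01716 - 0.01206j   from Y*(Ω₁)=0.04316 - 0.05039j, Y(Ω₂)=0.30632 + 0.07821j
  term(m=+8) = -0.02495 + 0.05556j   from Y*(Ω₁)=-0.48024 - 0.18118j, Y(Ω₂)=0.00727 - 0.11843j
Σ over m = 0.41857 + 0.00000j; ×(4π/17) → 0.30940 + 0.00000j. Real part: 0.309403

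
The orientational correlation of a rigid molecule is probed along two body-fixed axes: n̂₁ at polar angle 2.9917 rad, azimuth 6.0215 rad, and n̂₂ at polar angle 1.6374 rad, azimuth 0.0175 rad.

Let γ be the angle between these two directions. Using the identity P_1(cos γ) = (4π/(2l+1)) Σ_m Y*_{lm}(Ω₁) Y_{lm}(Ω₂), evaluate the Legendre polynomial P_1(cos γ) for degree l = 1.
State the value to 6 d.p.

Expand P_1 via completeness: Σ_{m} conj(Y_{1,m}) at Ω₁ times Y_{1,m} at Ω₂ —
  m=-1: (0.049837, -0.013348) × (0.344675, -0.006032) = (0.017097, -0.004901)  (running Σ = (0.017097, -0.004901))
  m=0: (-0.483124, -0.000000) × (-0.032519, 0.000000) = (0.015711, 0.000000)  (running Σ = (0.032808, -0.004901))
  m=1: (-0.049837, -0.013348) × (-0.344675, -0.006032) = (0.017097, 0.004901)  (running Σ = (0.049905, 0.000000))
Accumulated sum (0.049905, 0.000000); after 4π/(2l+1) scaling, (0.209040, 0.000000) ⇒ P_1 = 0.209040

0.209040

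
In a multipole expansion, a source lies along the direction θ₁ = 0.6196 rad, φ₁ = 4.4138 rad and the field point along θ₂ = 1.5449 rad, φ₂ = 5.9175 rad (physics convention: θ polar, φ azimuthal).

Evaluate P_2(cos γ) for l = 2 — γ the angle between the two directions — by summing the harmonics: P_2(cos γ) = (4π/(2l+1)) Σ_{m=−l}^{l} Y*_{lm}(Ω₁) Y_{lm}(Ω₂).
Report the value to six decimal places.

-0.494600

Term-by-term m-sum for l=2 (normalisation 4π/5 = 2.513274):
  m=-2: Y*=-0.107716+0.073247i  Y=+0.287296+0.257816i  product -0.049831-0.006727i
  m=-1: Y*=-0.107441-0.349071i  Y=+0.018675+0.007151i  product +0.000490-0.007287i
  m=+0: Y*=+0.311711-0.000000i  Y=-0.314757+0.000000i  product -0.098113+0.000000i
  m=+1: Y*=+0.107441-0.349071i  Y=-0.018675+0.007151i  product +0.000490+0.007287i
  m=+2: Y*=-0.107716-0.073247i  Y=+0.287296-0.257816i  product -0.049831+0.006727i
Total Σ_m = -0.196795-0.000000i. Multiply by 2.513274: -0.494600-0.000000i. P_2(cos γ) = -0.494600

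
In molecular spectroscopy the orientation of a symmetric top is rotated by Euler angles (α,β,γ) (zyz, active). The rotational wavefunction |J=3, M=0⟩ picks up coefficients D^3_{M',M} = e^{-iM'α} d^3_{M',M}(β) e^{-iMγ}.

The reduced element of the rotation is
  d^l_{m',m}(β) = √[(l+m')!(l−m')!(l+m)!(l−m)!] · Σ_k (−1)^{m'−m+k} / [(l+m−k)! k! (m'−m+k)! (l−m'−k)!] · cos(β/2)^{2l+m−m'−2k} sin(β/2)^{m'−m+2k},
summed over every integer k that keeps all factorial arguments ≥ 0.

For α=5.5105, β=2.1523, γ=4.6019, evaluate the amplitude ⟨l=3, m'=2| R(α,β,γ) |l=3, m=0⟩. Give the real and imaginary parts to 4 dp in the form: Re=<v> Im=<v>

Split into d^3_{2,0}(β=2.1523) × two z-phases.
c=cos(2.152300/2)=0.474720, s=sin(2.152300/2)=0.880137; N=√[120·1·6·6]=65.726707
k∈{0,1} keeps every argument non-negative
  k=0: (−1)^2·65.7267/(12)·0.4747^4·0.8801^2 = +0.215483
  k=1: (−1)^3·65.7267/(12)·0.4747^2·0.8801^4 = -0.740691
d^3_{2,0}(2.1523) = +0.215483 -0.740691 = -0.525208
Attach z-rotation phases: D = e^{-i(2)(5.5105)}·(-0.525208)·e^{-i(0)(4.6019)} = -0.013352-0.525038i

Re=-0.0134 Im=-0.5250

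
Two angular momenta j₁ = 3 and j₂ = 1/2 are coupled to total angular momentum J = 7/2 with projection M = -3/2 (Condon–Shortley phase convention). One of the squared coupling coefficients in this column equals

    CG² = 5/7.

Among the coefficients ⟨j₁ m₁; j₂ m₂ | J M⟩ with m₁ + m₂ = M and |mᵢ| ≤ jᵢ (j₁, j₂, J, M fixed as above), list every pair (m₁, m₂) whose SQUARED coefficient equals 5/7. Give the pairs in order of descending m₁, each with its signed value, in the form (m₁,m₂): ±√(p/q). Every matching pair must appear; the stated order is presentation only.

Admissible pairs with m₁+m₂ = M = -3/2: (-2,1/2), (-1,-1/2)
  (m₁,m₂)=(-1,-1/2): CG² = 5/7, CG = +√(5/7)   ← matches the target
  (m₁,m₂)=(-2,1/2): CG² = 2/7, CG = +√(2/7)
Pairs with CG² = 5/7: (-1,-1/2): +√(5/7)

(-1,-1/2): +√(5/7)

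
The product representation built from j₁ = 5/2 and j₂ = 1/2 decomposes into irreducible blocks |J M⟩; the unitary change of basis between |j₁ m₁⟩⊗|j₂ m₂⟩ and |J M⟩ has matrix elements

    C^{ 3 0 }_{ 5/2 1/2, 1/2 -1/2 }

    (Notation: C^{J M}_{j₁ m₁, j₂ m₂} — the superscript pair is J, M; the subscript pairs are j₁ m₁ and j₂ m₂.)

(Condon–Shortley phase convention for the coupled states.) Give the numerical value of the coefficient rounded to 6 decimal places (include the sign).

j₁+j₂−J=0  J+j₁−j₂=5  J−j₁+j₂=1  j₁+j₂+J+1=7
(j₁±m₁, j₂±m₂, J±M) = (3,2,0,1,3,3)
P² = 72
sum k=0..0:
  [0] +1/12 = 1/12
S = 1/12
C² = P²·S² = 1/2 ; C = +0.707107

+0.707107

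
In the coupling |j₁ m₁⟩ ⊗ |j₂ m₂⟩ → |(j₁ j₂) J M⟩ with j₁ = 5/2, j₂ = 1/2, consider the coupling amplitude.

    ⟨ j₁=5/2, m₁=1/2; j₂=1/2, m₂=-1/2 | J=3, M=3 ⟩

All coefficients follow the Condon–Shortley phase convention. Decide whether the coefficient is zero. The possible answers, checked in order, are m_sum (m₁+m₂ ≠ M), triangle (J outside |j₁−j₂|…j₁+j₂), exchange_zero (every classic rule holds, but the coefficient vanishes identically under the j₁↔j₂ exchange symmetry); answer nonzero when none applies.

m_sum

m-sum: m₁+m₂ = 1/2+(-1/2) = 0, M = 3  ✗ ⇒ coefficient is 0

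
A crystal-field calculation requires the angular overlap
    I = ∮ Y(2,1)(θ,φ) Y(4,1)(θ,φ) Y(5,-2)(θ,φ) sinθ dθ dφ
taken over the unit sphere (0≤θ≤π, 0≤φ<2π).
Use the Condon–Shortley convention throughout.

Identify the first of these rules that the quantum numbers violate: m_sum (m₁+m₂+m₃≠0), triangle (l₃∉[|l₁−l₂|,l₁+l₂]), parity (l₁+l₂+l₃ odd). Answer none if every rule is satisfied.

m₁+m₂+m₃ = 1 + 1 − 2 = 0  ✓
triangle: |2−4|=2 ≤ l₃=5 ≤ 2+4=6  ✓
parity: l₁+l₂+l₃ = 11 is odd  ✗

parity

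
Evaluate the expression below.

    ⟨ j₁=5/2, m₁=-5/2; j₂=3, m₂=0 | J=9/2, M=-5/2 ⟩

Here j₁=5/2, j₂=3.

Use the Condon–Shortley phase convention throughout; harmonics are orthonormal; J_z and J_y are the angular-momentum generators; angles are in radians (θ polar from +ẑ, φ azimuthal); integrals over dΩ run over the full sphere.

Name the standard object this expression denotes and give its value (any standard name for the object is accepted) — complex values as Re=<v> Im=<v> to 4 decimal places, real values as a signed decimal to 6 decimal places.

Clebsch–Gordan coefficient, −√(25/66) ≈ -0.615457

This is a Clebsch–Gordan (vector-coupling) coefficient.
√[10·1!4!5!/11! · 0!5!3!3!2!7!] = √(345600/11)
  +(−1)^1/∏(1,0,4,2,0,3)! = -1/288  (running -1/288)
⟨..|..⟩ = √(345600/11)·(-1/288) = -0.615457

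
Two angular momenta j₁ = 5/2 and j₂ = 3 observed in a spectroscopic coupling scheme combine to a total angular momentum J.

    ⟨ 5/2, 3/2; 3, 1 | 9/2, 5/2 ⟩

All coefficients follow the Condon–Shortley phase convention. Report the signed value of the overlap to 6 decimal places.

√[10·1!4!5!/11! · 4!1!4!2!7!2!] = √(92160/11)
  +(−1)^0/∏(0,1,1,4,3,1)! = 1/144  (running 1/144)
  +(−1)^1/∏(1,0,0,3,4,2)! = -1/288  (running 1/288)
⟨..|..⟩ = √(92160/11)·(1/288) = +0.317821

+√(10/99) = +0.317821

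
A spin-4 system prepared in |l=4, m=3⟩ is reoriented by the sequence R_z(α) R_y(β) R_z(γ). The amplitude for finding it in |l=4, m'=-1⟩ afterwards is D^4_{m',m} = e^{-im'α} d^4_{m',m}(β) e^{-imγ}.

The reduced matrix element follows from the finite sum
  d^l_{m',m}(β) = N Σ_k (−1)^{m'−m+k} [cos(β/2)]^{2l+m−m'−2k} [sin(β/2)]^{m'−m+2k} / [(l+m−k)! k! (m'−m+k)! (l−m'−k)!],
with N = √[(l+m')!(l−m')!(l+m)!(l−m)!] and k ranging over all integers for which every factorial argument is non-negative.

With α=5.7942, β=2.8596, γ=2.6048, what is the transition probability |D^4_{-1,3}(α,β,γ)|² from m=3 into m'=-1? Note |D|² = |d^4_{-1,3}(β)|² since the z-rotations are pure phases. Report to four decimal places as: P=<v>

P=0.0204

First d^4_{-1,3}(β=2.8596), then the phase factors e^{-i(-1)α} and e^{-i(3)γ}:
With c≡cos(β/2)=0.140530 and s≡sin(β/2)=0.990076, N=[6·120·5040·1]^{1/2}=1904.940944
k∈{4,5} keeps every argument non-negative
  k=4: (−1)^0·1904.9409/(144)·0.1405^4·0.9901^4 = +0.004958
  k=5: (−1)^1·1904.9409/(240)·0.1405^2·0.9901^6 = -0.147645
d^4_{-1,3}(2.8596) = +0.004958 -0.147645 = -0.142687
|D^4_{-1,3}|² = |d^4_{-1,3}(β)|² = (-0.142687)² = 0.020360 (the z-rotation phases have unit modulus)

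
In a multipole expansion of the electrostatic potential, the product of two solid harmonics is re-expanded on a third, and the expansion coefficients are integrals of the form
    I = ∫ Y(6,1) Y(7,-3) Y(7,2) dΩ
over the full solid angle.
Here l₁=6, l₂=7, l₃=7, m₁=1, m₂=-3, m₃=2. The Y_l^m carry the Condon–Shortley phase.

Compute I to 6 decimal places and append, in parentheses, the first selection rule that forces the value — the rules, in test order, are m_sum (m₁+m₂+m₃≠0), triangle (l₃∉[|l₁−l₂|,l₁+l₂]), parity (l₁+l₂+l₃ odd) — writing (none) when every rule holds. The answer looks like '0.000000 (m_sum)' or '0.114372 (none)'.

m-sum 0 ✓  L=20 even ✓  1≤7≤13 ✓
Π(2lᵢ+1) = 13×15×15 = 2925
triangle coeff Δ(6,7,7) = 1/2444321880
Σ_t [0,6]: t=0:+1/2612736000 t=1:−1/20736000 t=2:+1/1658880 t=3:−1/746496 t=4:+1/1658880 t=5:−1/20736000 t=6:+1/2612736000 = -1/4354560
(3j)²=1000/138567 [(6 7 7; 0 0 0)], sign=+1
Σ_t [0,4]: t=0:+1/49766400 t=1:−1/4147200 t=2:+1/2488320 t=3:−1/8709120 t=4:+1/232243200 = 7/99532800
(3j)²=1715/369512 [(6 7 7; 1 -3 2)], sign=-1
⇒ 4πI² = 16078125/164109517
I = (-1)√(16078125/164109517/(4π)) = -0.08829699
No selection rule forces the value: the integral is nonzero (none).

-0.088297 (none)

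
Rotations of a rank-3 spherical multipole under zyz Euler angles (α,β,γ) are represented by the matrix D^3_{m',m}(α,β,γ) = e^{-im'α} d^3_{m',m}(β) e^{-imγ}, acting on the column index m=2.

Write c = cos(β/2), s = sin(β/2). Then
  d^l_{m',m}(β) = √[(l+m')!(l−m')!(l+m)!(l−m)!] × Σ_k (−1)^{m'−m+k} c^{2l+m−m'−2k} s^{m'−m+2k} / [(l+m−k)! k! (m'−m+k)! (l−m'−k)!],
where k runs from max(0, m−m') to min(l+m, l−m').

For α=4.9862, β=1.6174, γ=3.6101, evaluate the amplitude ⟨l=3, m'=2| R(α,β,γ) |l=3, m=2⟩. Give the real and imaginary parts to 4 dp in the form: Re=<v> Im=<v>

Re=0.0418 Im=-0.4845

First d^3_{2,2}(β=1.6174), then the phase factors e^{-i(2)α} and e^{-i(2)γ}:
c=cos(1.617400/2)=0.690439, s=sin(1.617400/2)=0.723390; N=√[120·1·120·1]=120.000000
The bounds max(0,m−m')=0 and min(l+m,l−m')=1 give 2 terms
  k=0: (−1)^0·120.0000/(120)·0.6904^6·0.7234^0 = +0.108331
  k=1: (−1)^1·120.0000/(24)·0.6904^4·0.7234^2 = -0.594590
d^3_{2,2}(1.6174) = +0.108331 -0.594590 = -0.486259
Attach z-rotation phases: D = e^{-i(2)(4.9862)}·(-0.486259)·e^{-i(2)(3.6101)} = +0.041844-0.484455i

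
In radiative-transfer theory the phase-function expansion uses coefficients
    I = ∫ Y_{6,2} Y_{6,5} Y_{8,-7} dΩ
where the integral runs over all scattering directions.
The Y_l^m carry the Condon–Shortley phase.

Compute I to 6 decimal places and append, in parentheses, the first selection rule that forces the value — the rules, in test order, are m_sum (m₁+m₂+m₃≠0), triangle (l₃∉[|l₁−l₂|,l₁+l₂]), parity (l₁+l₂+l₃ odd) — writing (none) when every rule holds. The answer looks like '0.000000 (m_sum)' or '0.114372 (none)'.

Checks pass: Σm=0; 20 even; l₃=8∈[0,12].
(2·6+1)(2·6+1)(2·8+1) = 2873
Δ: 4! 8! 8! / 21! → 1/1309458150
sum: t=0:+1/49766400 t=1:−1/3110400 t=2:+1/1327104 t=3:−1/3110400 t=4:+1/49766400 = 1/6635520
3j²(6 6 8; 0 0 0) = Δ·Π!·Σ² = 350/46189  (sign +1)
sum: t=3:−1/1219276800 t=4:+1/4877107200 = -1/1625702400
3j²(6 6 8; 2 5 -7) = Δ·Π!·Σ² = 33/2261  (sign +1)
combine: 4πI² = 2873·350/46189·33/2261 = 1950/6137
take √, sign +1: I = 0.15901362
No selection rule forces the value: the integral is nonzero (none).

0.159014 (none)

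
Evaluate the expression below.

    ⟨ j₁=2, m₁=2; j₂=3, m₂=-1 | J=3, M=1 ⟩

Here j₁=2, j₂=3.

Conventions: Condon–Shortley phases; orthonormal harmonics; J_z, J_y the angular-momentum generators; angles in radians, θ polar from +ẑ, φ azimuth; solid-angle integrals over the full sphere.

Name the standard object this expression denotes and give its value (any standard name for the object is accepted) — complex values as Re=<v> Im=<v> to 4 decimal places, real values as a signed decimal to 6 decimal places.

This is a Clebsch–Gordan (vector-coupling) coefficient.
√[7·2!2!4!/9! · 4!0!2!4!4!2!] = √(512/5)
  +(−1)^0/∏(0,2,0,2,2,2)! = 1/16  (running 1/16)
⟨..|..⟩ = √(512/5)·(1/16) = +0.632456

Clebsch–Gordan coefficient, +√(2/5) ≈ +0.632456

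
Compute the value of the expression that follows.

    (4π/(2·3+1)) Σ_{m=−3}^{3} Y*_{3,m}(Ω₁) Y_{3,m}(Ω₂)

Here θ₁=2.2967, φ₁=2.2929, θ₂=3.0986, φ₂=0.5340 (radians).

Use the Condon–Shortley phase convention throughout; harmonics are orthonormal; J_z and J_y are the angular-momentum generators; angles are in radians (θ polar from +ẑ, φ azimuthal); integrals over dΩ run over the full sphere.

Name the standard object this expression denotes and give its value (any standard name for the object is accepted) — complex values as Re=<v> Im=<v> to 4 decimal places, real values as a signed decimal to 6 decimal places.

Legendre polynomial (addition theorem), -0.276191

This sum is the spherical-harmonic addition theorem: it equals the Legendre polynomial P_l(cos γ) of the angle γ between the two directions.
Term-by-term m-sum for l=3 (normalisation 4π/7 = 1.795196):
  [-3]  conj(Y_{3,-3})(Ω₁) = (0.144496, 0.097907) ; Y_{3,-3}(Ω₂) = (-0.000001, -0.000033) ; Δ = (0.000003, -0.000005)
  [-2]  conj(Y_{3,-2})(Ω₁) = (0.047908, 0.376433) ; Y_{3,-2}(Ω₂) = (-0.000909, 0.001653) ; Δ = (-0.000666, -0.000263)
  [-1]  conj(Y_{3,-1})(Ω₁) = (-0.192227, 0.218242) ; Y_{3,-1}(Ω₂) = (0.047715, -0.028214) ; Δ = (-0.003015, 0.015837)
  [+0]  conj(Y_{3,0})(Ω₁) = (0.197375, -0.000000) ; Y_{3,0}(Ω₂) = (-0.742219, 0.000000) ; Δ = (-0.146496, 0.000000)
  [+1]  conj(Y_{3,1})(Ω₁) = (0.192227, 0.218242) ; Y_{3,1}(Ω₂) = (-0.047715, -0.028214) ; Δ = (-0.003015, -0.015837)
  [+2]  conj(Y_{3,2})(Ω₁) = (0.047908, -0.376433) ; Y_{3,2}(Ω₂) = (-0.000909, -0.001653) ; Δ = (-0.000666, 0.000263)
  [+3]  conj(Y_{3,3})(Ω₁) = (-0.144496, 0.097907) ; Y_{3,3}(Ω₂) = (0.000001, -0.000033) ; Δ = (0.000003, 0.000005)
Total Σ_m = (-0.153850, 0.000000). Multiply by 1.795196: (-0.276191, 0.000000). P_3(cos γ) = -0.276191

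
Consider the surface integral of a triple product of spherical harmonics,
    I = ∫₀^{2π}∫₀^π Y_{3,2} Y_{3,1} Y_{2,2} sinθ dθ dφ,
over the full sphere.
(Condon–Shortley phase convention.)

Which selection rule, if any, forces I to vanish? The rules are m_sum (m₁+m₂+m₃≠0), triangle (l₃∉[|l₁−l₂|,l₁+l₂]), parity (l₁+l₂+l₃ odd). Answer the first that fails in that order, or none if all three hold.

m_sum

m₁+m₂+m₃ = 2 + 1 + 2 = 5  ✗
triangle: |3−3|=0 ≤ l₃=2 ≤ 3+3=6
parity: l₁+l₂+l₃ = 8 is even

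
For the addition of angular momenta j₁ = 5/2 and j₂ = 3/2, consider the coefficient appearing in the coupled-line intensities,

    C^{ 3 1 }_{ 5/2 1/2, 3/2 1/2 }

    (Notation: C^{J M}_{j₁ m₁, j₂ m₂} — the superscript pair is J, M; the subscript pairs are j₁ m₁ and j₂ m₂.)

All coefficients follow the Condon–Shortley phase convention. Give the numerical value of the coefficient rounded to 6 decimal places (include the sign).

triangle: 1!*4!*2!/8! = 48/40320
(j±m)!: 3!*2!*2!*1!*4!*2! = 1152
prefactor² = (2J+1)*Δ*N² = 48/5
  k=0: +1/(0!*1!*2!*2!*2!*0!) = 1/8
  k=1: −1/(1!*0!*1!*1!*3!*1!) = -1/6
Σ = -1/24  ⇒  CG² = 48/5*(-1/24)² = 1/60
CG = −√(1/60) = -0.129099

-0.129099  (= −√(1/60))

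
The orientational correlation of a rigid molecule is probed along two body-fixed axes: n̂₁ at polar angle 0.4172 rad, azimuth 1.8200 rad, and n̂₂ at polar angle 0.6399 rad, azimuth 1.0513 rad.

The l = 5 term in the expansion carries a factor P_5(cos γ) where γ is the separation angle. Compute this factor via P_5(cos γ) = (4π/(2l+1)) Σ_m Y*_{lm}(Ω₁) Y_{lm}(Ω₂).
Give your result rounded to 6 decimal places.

0.007540

Addition theorem: P_5(cos γ) = (4π/11) Σ_m Y*_{lm}(Ω₁) Y_{lm}(Ω₂), m = −5…5:
  [-5]  conj(Y_{5,-5})(Ω₁) = -0.004805+0.001618i ; Y_{5,-5}(Ω₂) = +0.018238+0.030144i ; Δ = -0.000136-0.000115i
  [-4]  conj(Y_{5,-4})(Ω₁) = +0.019641+0.030376i ; Y_{5,-4}(Ω₂) = -0.072698+0.130828i ; Δ = -0.005402+0.000361i
  [-3]  conj(Y_{5,-3})(Ω₁) = +0.102061-0.110081i ; Y_{5,-3}(Ω₂) = -0.352842+0.004343i ; Δ = -0.035533+0.039284i
  [-2]  conj(Y_{5,-2})(Ω₁) = -0.336831-0.183316i ; Y_{5,-2}(Ω₂) = -0.228676-0.388679i ; Δ = +0.005774+0.172839i
  [-1]  conj(Y_{5,-1})(Ω₁) = -0.127033+0.499159i ; Y_{5,-1}(Ω₂) = +0.065162-0.113940i ; Δ = +0.048597+0.047000i
  [+0]  conj(Y_{5,0})(Ω₁) = +0.053863-0.000000i ; Y_{5,0}(Ω₂) = -0.371282+0.000000i ; Δ = -0.019999+0.000000i
  [+1]  conj(Y_{5,1})(Ω₁) = +0.127033+0.499159i ; Y_{5,1}(Ω₂) = -0.065162-0.113940i ; Δ = +0.048597-0.047000i
  [+2]  conj(Y_{5,2})(Ω₁) = -0.336831+0.183316i ; Y_{5,2}(Ω₂) = -0.228676+0.388679i ; Δ = +0.005774-0.172839i
  [+3]  conj(Y_{5,3})(Ω₁) = -0.102061-0.110081i ; Y_{5,3}(Ω₂) = +0.352842+0.004343i ; Δ = -0.035533-0.039284i
  [+4]  conj(Y_{5,4})(Ω₁) = +0.019641-0.030376i ; Y_{5,4}(Ω₂) = -0.072698-0.130828i ; Δ = -0.005402-0.000361i
  [+5]  conj(Y_{5,5})(Ω₁) = +0.004805+0.001618i ; Y_{5,5}(Ω₂) = -0.018238+0.030144i ; Δ = -0.000136+0.000115i
Σ over m = +0.006600+0.000000i; ×(4π/11) → +0.007540+0.000000i. Real part: 0.007540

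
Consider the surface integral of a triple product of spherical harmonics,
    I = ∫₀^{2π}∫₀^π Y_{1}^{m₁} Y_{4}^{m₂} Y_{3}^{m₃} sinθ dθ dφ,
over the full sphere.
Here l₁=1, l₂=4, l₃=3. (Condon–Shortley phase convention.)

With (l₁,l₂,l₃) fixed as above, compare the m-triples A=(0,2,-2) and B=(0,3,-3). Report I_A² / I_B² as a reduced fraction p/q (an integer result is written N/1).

12/7

Shared (l₁,l₂,l₃)=(1,4,3): N and (l;000)² cancel in I_A²/I_B².
A: Δ = 2!·0!·6!/9! = 1/252; Racah Σ t=1..1: t=1:−1/120 = -1/120; ⇒ 3j(1 4 3; 0 2 -2)² = 1/21, sgn +1
B: Δ = 2!·0!·6!/9! = 1/252; Racah Σ t=1..1: t=1:−1/720 = -1/720; ⇒ 3j(1 4 3; 0 3 -3)² = 1/36, sgn -1
I_A²/I_B² = (1/21)/(1/36) = 12/7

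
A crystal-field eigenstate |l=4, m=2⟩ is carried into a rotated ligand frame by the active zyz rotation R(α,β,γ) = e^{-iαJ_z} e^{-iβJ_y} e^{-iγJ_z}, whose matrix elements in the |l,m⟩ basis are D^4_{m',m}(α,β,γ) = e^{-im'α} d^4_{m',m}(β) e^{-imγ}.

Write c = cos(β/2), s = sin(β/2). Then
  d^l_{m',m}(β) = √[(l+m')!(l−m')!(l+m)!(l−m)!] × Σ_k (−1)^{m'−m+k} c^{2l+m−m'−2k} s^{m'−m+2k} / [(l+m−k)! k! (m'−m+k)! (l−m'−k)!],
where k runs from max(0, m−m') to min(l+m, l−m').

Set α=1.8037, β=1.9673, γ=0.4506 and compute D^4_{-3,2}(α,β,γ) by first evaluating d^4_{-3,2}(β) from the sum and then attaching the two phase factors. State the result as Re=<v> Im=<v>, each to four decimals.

Re=-0.0379 Im=-0.1848

First d^4_{-3,2}(β=1.9673), then the phase factors e^{-i(-3)α} and e^{-i(2)γ}:
c=cos(1.967300/2)=0.553988, s=sin(1.967300/2)=0.832525; N=√[1·5040·720·2]=2693.993318
Admissible k: 5..6 (factorial args all ≥0)
  k=5: (−1)^0·2693.9933/(240)·0.5540^3·0.8325^5 = +0.763258
  k=6: (−1)^1·2693.9933/(720)·0.5540^1·0.8325^7 = -0.574573
d^4_{-3,2}(1.9673) = +0.763258 -0.574573 = +0.188686
Attach z-rotation phases: D = e^{-i(-3)(1.8037)}·(+0.188686)·e^{-i(2)(0.4506)} = -0.037946-0.184831i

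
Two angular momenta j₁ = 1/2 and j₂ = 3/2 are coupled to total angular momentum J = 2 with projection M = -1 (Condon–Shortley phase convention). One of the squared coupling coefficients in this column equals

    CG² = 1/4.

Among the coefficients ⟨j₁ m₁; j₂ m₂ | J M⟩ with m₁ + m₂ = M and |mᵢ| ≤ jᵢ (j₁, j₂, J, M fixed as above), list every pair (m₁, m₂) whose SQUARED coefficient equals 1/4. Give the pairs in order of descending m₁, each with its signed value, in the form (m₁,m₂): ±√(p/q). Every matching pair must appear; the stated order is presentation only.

Admissible pairs with m₁+m₂ = M = -1: (-1/2,-1/2), (1/2,-3/2)
  (m₁,m₂)=(1/2,-3/2): CG² = 1/4, CG = +√(1/4)   ← matches the target
  (m₁,m₂)=(-1/2,-1/2): CG² = 3/4, CG = +√(3/4)
Pairs with CG² = 1/4: (1/2,-3/2): +√(1/4)

(1/2,-3/2): +√(1/4)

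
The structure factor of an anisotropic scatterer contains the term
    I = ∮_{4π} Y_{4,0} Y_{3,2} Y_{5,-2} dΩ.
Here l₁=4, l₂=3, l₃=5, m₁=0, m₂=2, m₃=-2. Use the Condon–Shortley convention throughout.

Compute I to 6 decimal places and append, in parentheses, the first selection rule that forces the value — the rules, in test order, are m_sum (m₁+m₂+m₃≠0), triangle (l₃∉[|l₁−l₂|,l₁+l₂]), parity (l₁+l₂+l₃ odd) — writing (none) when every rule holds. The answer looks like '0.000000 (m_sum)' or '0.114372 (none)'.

Rules hold: Σm=0, L=12 even, 1≤5≤7.
N = 9·7·11 = 693
Δ = 2!·6!·4!/13! = 1/180180
Racah Σ t=0..2: t=0:+1/576 t=1:−1/144 t=2:+1/576 = -1/288
⇒ 3j(4 3 5; 0 0 0)² = 20/1001, sgn +1
Racah Σ t=1..2: t=1:−1/864 t=2:+1/576 = 1/1728
⇒ 3j(4 3 5; 0 2 -2)² = 5/1287, sgn -1
4πI² = N·(3j₀)²·(3jₘ)² = 100/1859
I = -1·√(0.0537924/4π) = -0.06542675
No selection rule forces the value: the integral is nonzero (none).

-0.065427 (none)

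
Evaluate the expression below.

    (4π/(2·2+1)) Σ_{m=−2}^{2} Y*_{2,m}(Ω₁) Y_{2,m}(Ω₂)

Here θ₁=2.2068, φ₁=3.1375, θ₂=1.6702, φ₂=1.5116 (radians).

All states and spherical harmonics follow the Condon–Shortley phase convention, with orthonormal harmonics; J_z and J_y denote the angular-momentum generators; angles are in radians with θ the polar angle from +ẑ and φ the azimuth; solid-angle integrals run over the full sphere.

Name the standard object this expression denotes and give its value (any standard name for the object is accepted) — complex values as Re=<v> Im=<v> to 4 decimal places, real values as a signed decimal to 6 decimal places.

Legendre polynomial (addition theorem), -0.499669

This sum is the spherical-harmonic addition theorem: it equals the Legendre polynomial P_l(cos γ) of the angle γ between the two directions.
Addition theorem: P_2(cos γ) = (4π/5) Σ_m Y*_{lm}(Ω₁) Y_{lm}(Ω₂), m = −2…2:
  m=-2: (0.249981, -0.002046) × (-0.379793, -0.045176) = (-0.095033, -0.010516)  (running Σ = (-0.095033, -0.010516))
  m=-1: (0.369157, -0.001511) × (-0.004513, 0.076156) = (-0.001551, 0.028120)  (running Σ = (-0.096585, 0.017604))
  m=0: (0.018436, -0.000000) × (-0.306073, 0.000000) = (-0.005643, 0.000000)  (running Σ = (-0.102227, 0.017604))
  m=1: (-0.369157, -0.001511) × (0.004513, 0.076156) = (-0.001551, -0.028120)  (running Σ = (-0.103778, -0.010516))
  m=2: (0.249981, 0.002046) × (-0.379793, 0.045176) = (-0.095033, 0.010516)  (running Σ = (-0.198812, 0.000000))
Accumulated sum (-0.198812, 0.000000); after 4π/(2l+1) scaling, (-0.499669, 0.000000) ⇒ P_2 = -0.499669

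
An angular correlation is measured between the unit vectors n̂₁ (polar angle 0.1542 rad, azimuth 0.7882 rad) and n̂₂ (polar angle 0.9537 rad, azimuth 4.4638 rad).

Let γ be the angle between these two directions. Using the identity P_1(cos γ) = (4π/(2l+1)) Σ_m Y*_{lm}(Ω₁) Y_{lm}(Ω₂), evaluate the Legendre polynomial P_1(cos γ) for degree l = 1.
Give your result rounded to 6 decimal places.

0.463981

Summing Y*_{l m}(θ₁,φ₁)·Y_{l m}(θ₂,φ₂) over m ∈ [−1, 1]; prefactor 4π/(2·1+1) = 4.188790:
  term(m=-1) = (-0.012870, 0.007610)   from Y*(Ω₁)=(0.037417, 0.037627), Y(Ω₂)=(-0.069326, 0.273110)
  term(m=+0) = (0.136508, 0.000000)   from Y*(Ω₁)=(0.482805, -0.000000), Y(Ω₂)=(0.282739, 0.000000)
  term(m=+1) = (-0.012870, -0.007610)   from Y*(Ω₁)=(-0.037417, 0.037627), Y(Ω₂)=(0.069326, 0.273110)
Accumulated sum (0.110767, 0.000000); after 4π/(2l+1) scaling, (0.463981, 0.000000) ⇒ P_1 = 0.463981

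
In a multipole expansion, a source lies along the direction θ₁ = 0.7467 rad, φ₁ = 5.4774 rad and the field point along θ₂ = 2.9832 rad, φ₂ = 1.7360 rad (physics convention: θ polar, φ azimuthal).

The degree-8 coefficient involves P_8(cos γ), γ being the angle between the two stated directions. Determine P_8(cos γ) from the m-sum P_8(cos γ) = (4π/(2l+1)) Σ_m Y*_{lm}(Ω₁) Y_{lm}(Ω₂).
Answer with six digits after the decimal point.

-0.084271

Term-by-term m-sum for l=8 (normalisation 4π/17 = 0.739198):
  [-8]  conj(Y_{8,-8})(Ω₁) = 0.02304 - 0.00379j ; Y_{8,-8}(Ω₂) = 0.00000 - 0.00000j ; Δ = 0.00000 - 0.00000j
  [-7]  conj(Y_{8,-7})(Ω₁) = 0.08078 + 0.06048j ; Y_{8,-7}(Ω₂) = -0.00000 - 0.00000j ; Δ = -0.00000 - 0.00000j
  [-6]  conj(Y_{8,-6})(Ω₁) = 0.03193 + 0.25972j ; Y_{8,-6}(Ω₂) = -0.00004 + 0.00007j ; Δ = -0.00002 - 0.00001j
  [-5]  conj(Y_{8,-5})(Ω₁) = -0.27676 + 0.33983j ; Y_{8,-5}(Ω₂) = 0.00067 + 0.00062j ; Δ = -0.00040 + 0.00006j
  [-4]  conj(Y_{8,-4})(Ω₁) = -0.42015 + 0.03434j ; Y_{8,-4}(Ω₂) = 0.00619 - 0.00481j ; Δ = -0.00244 + 0.00223j
  [-3]  conj(Y_{8,-3})(Ω₁) = -0.04677 - 0.04137j ; Y_{8,-3}(Ω₂) = -0.02371 - 0.04386j ; Δ = -0.00071 + 0.00303j
  [-2]  conj(Y_{8,-2})(Ω₁) = 0.01435 + 0.35181j ; Y_{8,-2}(Ω₂) = -0.21099 + 0.07237j ; Δ = -0.02849 - 0.07319j
  [-1]  conj(Y_{8,-1})(Ω₁) = -0.16796 + 0.17496j ; Y_{8,-1}(Ω₂) = 0.10183 + 0.61079j ; Δ = -0.12396 - 0.08477j
  [+0]  conj(Y_{8,0})(Ω₁) = 0.28541 + 0.00000j ; Y_{8,0}(Ω₂) = 0.69380 + 0.00000j ; Δ = 0.19801 + 0.00000j
  [+1]  conj(Y_{8,1})(Ω₁) = 0.16796 + 0.17496j ; Y_{8,1}(Ω₂) = -0.10183 + 0.61079j ; Δ = -0.12396 + 0.08477j
  [+2]  conj(Y_{8,2})(Ω₁) = 0.01435 - 0.35181j ; Y_{8,2}(Ω₂) = -0.21099 - 0.07237j ; Δ = -0.02849 + 0.07319j
  [+3]  conj(Y_{8,3})(Ω₁) = 0.04677 - 0.04137j ; Y_{8,3}(Ω₂) = 0.02371 - 0.04386j ; Δ = -0.00071 - 0.00303j
  [+4]  conj(Y_{8,4})(Ω₁) = -0.42015 - 0.03434j ; Y_{8,4}(Ω₂) = 0.00619 + 0.00481j ; Δ = -0.00244 - 0.00223j
  [+5]  conj(Y_{8,5})(Ω₁) = 0.27676 + 0.33983j ; Y_{8,5}(Ω₂) = -0.00067 + 0.00062j ; Δ = -0.00040 - 0.00006j
  [+6]  conj(Y_{8,6})(Ω₁) = 0.03193 - 0.25972j ; Y_{8,6}(Ω₂) = -0.00004 - 0.00007j ; Δ = -0.00002 + 0.00001j
  [+7]  conj(Y_{8,7})(Ω₁) = -0.08078 + 0.06048j ; Y_{8,7}(Ω₂) = 0.00000 - 0.00000j ; Δ = -0.00000 + 0.00000j
  [+8]  conj(Y_{8,8})(Ω₁) = 0.02304 + 0.00379j ; Y_{8,8}(Ω₂) = 0.00000 + 0.00000j ; Δ = 0.00000 + 0.00000j
Accumulated sum -0.11400 - 0.00000j; after 4π/(2l+1) scaling, -0.08427 - 0.00000j ⇒ P_8 = -0.084271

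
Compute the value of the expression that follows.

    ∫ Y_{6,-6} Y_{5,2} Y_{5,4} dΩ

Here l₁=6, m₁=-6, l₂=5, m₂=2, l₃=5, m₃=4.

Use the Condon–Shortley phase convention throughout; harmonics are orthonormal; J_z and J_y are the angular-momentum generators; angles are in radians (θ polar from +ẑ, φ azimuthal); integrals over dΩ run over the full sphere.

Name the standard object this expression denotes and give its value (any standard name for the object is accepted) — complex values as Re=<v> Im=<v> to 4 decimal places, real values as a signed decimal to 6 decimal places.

Gaunt coefficient, -0.161540

This is a Gaunt coefficient — the integral of a triple product of spherical harmonics over the sphere.
Checks pass: Σm=0; 16 even; l₃=5∈[1,11].
(2·6+1)(2·5+1)(2·5+1) = 1573
Δ: 6! 6! 4! / 17! → 1/28588560
sum: t=1:−1/345600 t=2:+1/13824 t=3:−1/5184 t=4:+1/13824 t=5:−1/345600 = -7/129600
3j²(6 5 5; 0 0 0) = Δ·Π!·Σ² = 80/7293  (sign +1)
sum: t=6:+1/3110400 = 1/3110400
3j²(6 5 5; -6 2 4) = Δ·Π!·Σ² = 21/1105  (sign -1)
combine: 4πI² = 1573·80/7293·21/1105 = 1232/3757
take √, sign -1: I = -0.16153991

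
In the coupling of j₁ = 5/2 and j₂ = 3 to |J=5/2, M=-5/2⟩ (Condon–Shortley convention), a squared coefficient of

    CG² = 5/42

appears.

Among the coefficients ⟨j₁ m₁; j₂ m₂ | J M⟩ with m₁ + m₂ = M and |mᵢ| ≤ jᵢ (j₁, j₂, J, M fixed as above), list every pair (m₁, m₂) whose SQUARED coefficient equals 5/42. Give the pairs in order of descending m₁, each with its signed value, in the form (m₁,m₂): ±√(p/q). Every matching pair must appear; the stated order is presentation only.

(-5/2,0): −√(5/42)

Admissible pairs with m₁+m₂ = M = -5/2: (-5/2,0), (-3/2,-1), (-1/2,-2), (1/2,-3)
  (m₁,m₂)=(1/2,-3): CG² = 5/21, CG = +√(5/21)
  (m₁,m₂)=(-1/2,-2): CG² = 5/14, CG = −√(5/14)
  (m₁,m₂)=(-3/2,-1): CG² = 2/7, CG = +√(2/7)
  (m₁,m₂)=(-5/2,0): CG² = 5/42, CG = −√(5/42)   ← matches the target
Pairs with CG² = 5/42: (-5/2,0): −√(5/42)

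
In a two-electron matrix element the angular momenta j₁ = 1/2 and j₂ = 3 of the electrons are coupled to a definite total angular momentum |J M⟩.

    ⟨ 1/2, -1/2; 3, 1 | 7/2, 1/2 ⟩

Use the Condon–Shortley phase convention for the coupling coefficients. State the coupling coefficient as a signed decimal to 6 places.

√[8·0!1!6!/8! · 0!1!4!2!4!3!] = √(6912/7)
  +(−1)^0/∏(0,0,1,4,0,2)! = 1/48  (running 1/48)
⟨..|..⟩ = √(6912/7)·(1/48) = +0.654654

+√(3/7) ≈ +0.654654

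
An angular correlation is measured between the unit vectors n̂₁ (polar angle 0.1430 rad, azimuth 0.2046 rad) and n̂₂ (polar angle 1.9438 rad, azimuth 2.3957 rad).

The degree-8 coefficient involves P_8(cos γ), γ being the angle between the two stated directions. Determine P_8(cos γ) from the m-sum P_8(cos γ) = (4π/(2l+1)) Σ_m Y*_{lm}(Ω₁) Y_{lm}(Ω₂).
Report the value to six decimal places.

Term-by-term m-sum for l=8 (normalisation 4π/17 = 0.739198):
  term(m=-8) = (0.000000, 0.000000)   from Y*(Ω₁)=(-0.000000, 0.000000), Y(Ω₂)=(0.277070, -0.090603)
  term(m=-7) = (0.000001, 0.000000)   from Y*(Ω₁)=(0.000000, 0.000002), Y(Ω₂)=(0.222298, -0.398483)
  term(m=-6) = (0.000009, -0.000006)   from Y*(Ω₁)=(0.000015, 0.000041), Y(Ω₂)=(-0.057182, -0.236706)
  term(m=-5) = (-0.000005, 0.000116)   from Y*(Ω₁)=(0.000288, 0.000472), Y(Ω₂)=(0.174073, 0.116015)
  term(m=-4) = (0.001389, 0.001079)   from Y*(Ω₁)=(0.003616, 0.003863), Y(Ω₂)=(0.328231, -0.052304)
  term(m=-3) = (-0.002167, 0.000647)   from Y*(Ω₁)=(0.030602, 0.021562), Y(Ω₂)=(-0.037370, 0.047472)
  term(m=-2) = (-0.020270, 0.059142)   from Y*(Ω₁)=(0.171542, 0.074394), Y(Ω₂)=(0.026391, 0.333322)
  term(m=-1) = (0.001322, 0.001851)   from Y*(Ω₁)=(0.572317, 0.118758), Y(Ω₂)=(0.002858, 0.002641)
  term(m=+0) = (-0.254403, 0.000000)   from Y*(Ω₁)=(0.772487, -0.000000), Y(Ω₂)=(-0.329330, 0.000000)
  term(m=+1) = (0.001322, -0.001851)   from Y*(Ω₁)=(-0.572317, 0.118758), Y(Ω₂)=(-0.002858, 0.002641)
  term(m=+2) = (-0.020270, -0.059142)   from Y*(Ω₁)=(0.171542, -0.074394), Y(Ω₂)=(0.026391, -0.333322)
  term(m=+3) = (-0.002167, -0.000647)   from Y*(Ω₁)=(-0.030602, 0.021562), Y(Ω₂)=(0.037370, 0.047472)
  term(m=+4) = (0.001389, -0.001079)   from Y*(Ω₁)=(0.003616, -0.003863), Y(Ω₂)=(0.328231, 0.052304)
  term(m=+5) = (-0.000005, -0.000116)   from Y*(Ω₁)=(-0.000288, 0.000472), Y(Ω₂)=(-0.174073, 0.116015)
  term(m=+6) = (0.000009, 0.000006)   from Y*(Ω₁)=(0.000015, -0.000041), Y(Ω₂)=(-0.057182, 0.236706)
  term(m=+7) = (0.000001, -0.000000)   from Y*(Ω₁)=(-0.000000, 0.000002), Y(Ω₂)=(-0.222298, -0.398483)
  term(m=+8) = (0.000000, -0.000000)   from Y*(Ω₁)=(-0.000000, -0.000000), Y(Ω₂)=(0.277070, 0.090603)
Total Σ_m = (-0.293845, 0.000000). Multiply by 0.739198: (-0.217210, 0.000000). P_8(cos γ) = -0.217210

-0.217210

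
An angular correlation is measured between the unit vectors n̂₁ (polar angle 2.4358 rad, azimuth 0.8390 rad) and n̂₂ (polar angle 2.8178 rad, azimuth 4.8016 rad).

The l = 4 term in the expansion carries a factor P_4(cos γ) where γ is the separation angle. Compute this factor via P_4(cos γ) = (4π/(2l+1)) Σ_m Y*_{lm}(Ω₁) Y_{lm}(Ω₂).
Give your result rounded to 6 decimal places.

-0.392248

Expand P_4 via completeness: Σ_{m} conj(Y_{4,m}) at Ω₁ times Y_{4,m} at Ω₂ —
  m=-4: (-0.07654 - 0.01667j) × (0.00425 - 0.00158j) = -0.00035 + 0.00005j  (running Σ = -0.00035 + 0.00005j)
  m=-3: (0.21089 - 0.15203j) × (0.01011 + 0.03686j) = 0.00773 + 0.00624j  (running Σ = 0.00738 + 0.00629j)
  m=-2: (-0.04600 + 0.42749j) × (-0.17634 + 0.03180j) = -0.00548 - 0.07685j  (running Σ = 0.00190 - 0.07056j)
  m=-1: (-0.16463 - 0.18329j) × (-0.04184 - 0.46781j) = -0.07886 + 0.08468j  (running Σ = -0.07696 + 0.01412j)
  m=0: (-0.27861 + 0.00000j) × (0.45588 + 0.00000j) = -0.12701 + 0.00000j  (running Σ = -0.20397 + 0.01412j)
  m=1: (0.16463 - 0.18329j) × (0.04184 - 0.46781j) = -0.07886 - 0.08468j  (running Σ = -0.28283 - 0.07056j)
  m=2: (-0.04600 - 0.42749j) × (-0.17634 - 0.03180j) = -0.00548 + 0.07685j  (running Σ = -0.28831 + 0.00629j)
  m=3: (-0.21089 - 0.15203j) × (-0.01011 + 0.03686j) = 0.00773 - 0.00624j  (running Σ = -0.28058 + 0.00005j)
  m=4: (-0.07654 + 0.01667j) × (0.00425 + 0.00158j) = -0.00035 - 0.00005j  (running Σ = -0.28093 - 0.00000j)
Accumulated sum -0.28093 - 0.00000j; after 4π/(2l+1) scaling, -0.39225 - 0.00000j ⇒ P_4 = -0.392248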